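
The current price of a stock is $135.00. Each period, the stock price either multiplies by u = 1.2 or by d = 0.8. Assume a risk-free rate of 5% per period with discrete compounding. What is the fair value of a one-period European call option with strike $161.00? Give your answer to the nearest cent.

$0.60

Risk-neutral probability p = (1 + 0.05 − 0.8)/(1.2 − 0.8) = 0.2500/0.4000 = 0.6250
Terminal stock prices: S_u = 162, S_d = 108
Terminal payoffs (S − K): max(1, 0) = 1, max(-53, 0) = 0
Node 0 (S = 135): V_0 = 1/1.05·[0.6250·1.0000 + 0.3750·0.0000] = 0.5952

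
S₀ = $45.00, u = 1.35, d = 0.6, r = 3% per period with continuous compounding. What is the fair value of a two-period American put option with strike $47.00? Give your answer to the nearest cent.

$10.70

Risk-neutral probability p = (e^0.03 − 0.6)/(1.35 − 0.6) = 0.4305/0.7500 = 0.5739
Terminal stock prices: S_uu = 82.01, S_ud = 36.45, S_dd = 16.2
Terminal payoffs (K − S): max(-35.01, 0) = 0, max(10.55, 0) = 10.55, max(30.8, 0) = 30.8
Node u (S = 60.75): continuation = e^(−0.03)·[0.5739·0.0000 + 0.4261·10.5500] = 4.3621; exercise value = 0.0000 ≤ continuation, so V_u = 4.3621
Node d (S = 27): continuation = e^(−0.03)·[0.5739·10.5500 + 0.4261·30.8000] = 18.6109; exercise value = 20.0000 > continuation, so V_d = 20.0000 (exercise)
Node 0 (S = 45): continuation = e^(−0.03)·[0.5739·4.3621 + 0.4261·20.0000] = 10.6990; exercise value = 2.0000 ≤ continuation, so V_0 = 10.6990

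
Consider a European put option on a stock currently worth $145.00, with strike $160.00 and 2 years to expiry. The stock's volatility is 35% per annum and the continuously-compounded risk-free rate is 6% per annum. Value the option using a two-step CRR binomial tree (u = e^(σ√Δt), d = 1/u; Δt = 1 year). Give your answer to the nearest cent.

CRR parameters: u = e^(σ√Δt) = e^(0.35·√1) = 1.4191, d = 1/u = 0.7047
Per-period rate: rΔt = 0.06·1 = 0.06, so R = e^0.06 = 1.0618
Risk-neutral probability p = (e^0.06 − 0.7047)/(1.4191 − 0.7047) = 0.3571/0.7144 = 0.4999
Terminal stock prices: S_uu = 292, S_ud = 145, S_dd = 72
Terminal payoffs (K − S): max(-132, 0) = 0, max(15, 0) = 15, max(88, 0) = 88
Node u (S = 205.8): V_u = e^(−0.06)·[0.4999·0.0000 + 0.5001·15.0000] = 7.0641
Node d (S = 102.2): V_d = e^(−0.06)·[0.4999·15.0000 + 0.5001·87.9951] = 48.5026
Node 0 (S = 145): V_0 = e^(−0.06)·[0.4999·7.0641 + 0.5001·48.5026] = 26.1676

$26.17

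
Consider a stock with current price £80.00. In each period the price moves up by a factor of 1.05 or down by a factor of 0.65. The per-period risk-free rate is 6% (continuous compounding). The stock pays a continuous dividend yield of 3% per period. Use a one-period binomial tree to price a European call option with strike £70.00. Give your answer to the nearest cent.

Per-period risk-free factor R = e^0.06 = 1.0618; dividend-adjusted growth = e^(0.06−0.03) = 1.0305.
Risk-neutral probability p = (1.0305 − 0.65)/(1.05 − 0.65) = 0.3805/0.4000 = 0.9511
Terminal stock prices: S_u = 84, S_d = 52
Terminal payoffs (S − K): max(14, 0) = 14, max(-18, 0) = 0
Node 0 (S = 80): V_0 = e^(−0.06)·[0.9511·14.0000 + 0.0489·0.0000] = 12.5405

£12.54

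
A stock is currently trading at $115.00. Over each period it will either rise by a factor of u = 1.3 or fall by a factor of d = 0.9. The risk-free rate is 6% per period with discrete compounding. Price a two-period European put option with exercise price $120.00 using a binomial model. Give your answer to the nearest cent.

Risk-neutral probability p = (1 + 0.06 − 0.9)/(1.3 − 0.9) = 0.1600/0.4000 = 0.4000
Terminal stock prices: S_uu = 194.4, S_ud = 134.6, S_dd = 93.15
Terminal payoffs (K − S): max(-74.35, 0) = 0, max(-14.55, 0) = 0, max(26.85, 0) = 26.85
Node u (S = 149.5): V_u = 1/1.06·[0.4000·0.0000 + 0.6000·0.0000] = 0.0000
Node d (S = 103.5): V_d = 1/1.06·[0.4000·0.0000 + 0.6000·26.8500] = 15.1981
Node 0 (S = 115): V_0 = 1/1.06·[0.4000·0.0000 + 0.6000·15.1981] = 8.6027

$8.60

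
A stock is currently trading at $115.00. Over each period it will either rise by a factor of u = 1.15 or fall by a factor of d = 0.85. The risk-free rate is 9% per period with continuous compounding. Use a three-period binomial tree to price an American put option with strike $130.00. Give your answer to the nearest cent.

$15.00

Risk-neutral probability p = (e^0.09 − 0.85)/(1.15 − 0.85) = 0.2442/0.3000 = 0.8139
Terminal stock prices: S_uuu = 174.9, S_uud = 129.3, S_udd = 95.55, S_ddd = 70.62
Terminal payoffs (K − S): max(-44.9, 0) = 0, max(0.7256, 0) = 0.7256, max(34.45, 0) = 34.45, max(59.38, 0) = 59.38
Node uu (S = 152.1): continuation = e^(−0.09)·[0.8139·0.0000 + 0.1861·0.7256] = 0.1234; exercise value = 0.0000 ≤ continuation, so V_uu = 0.1234
Node ud (S = 112.4): continuation = e^(−0.09)·[0.8139·0.7256 + 0.1861·34.4494] = 6.3986; exercise value = 17.5875 > continuation, so V_ud = 17.5875 (exercise)
Node dd (S = 83.09): continuation = e^(−0.09)·[0.8139·34.4494 + 0.1861·59.3756] = 35.7236; exercise value = 46.9125 > continuation, so V_dd = 46.9125 (exercise)
Node u (S = 132.2): continuation = e^(−0.09)·[0.8139·0.1234 + 0.1861·17.5875] = 3.0829; exercise value = 0.0000 ≤ continuation, so V_u = 3.0829
Node d (S = 97.75): continuation = e^(−0.09)·[0.8139·17.5875 + 0.1861·46.9125] = 21.0611; exercise value = 32.2500 > continuation, so V_d = 32.2500 (exercise)
Node 0 (S = 115): continuation = e^(−0.09)·[0.8139·3.0829 + 0.1861·32.2500] = 7.7780; exercise value = 15.0000 > continuation, so V_0 = 15.0000 (exercise)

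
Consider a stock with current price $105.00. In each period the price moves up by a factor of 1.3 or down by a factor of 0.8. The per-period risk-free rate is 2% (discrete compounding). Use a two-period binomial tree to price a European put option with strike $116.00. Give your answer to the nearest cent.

$17.93

Risk-neutral probability p = (1 + 0.02 − 0.8)/(1.3 − 0.8) = 0.2200/0.5000 = 0.4400
Terminal stock prices: S_uu = 177.5, S_ud = 109.2, S_dd = 67.2
Terminal payoffs (K − S): max(-61.45, 0) = 0, max(6.8, 0) = 6.8, max(48.8, 0) = 48.8
Node u (S = 136.5): V_u = 1/1.02·[0.4400·0.0000 + 0.5600·6.8000] = 3.7333
Node d (S = 84): V_d = 1/1.02·[0.4400·6.8000 + 0.5600·48.8000] = 29.7255
Node 0 (S = 105): V_0 = 1/1.02·[0.4400·3.7333 + 0.5600·29.7255] = 17.9303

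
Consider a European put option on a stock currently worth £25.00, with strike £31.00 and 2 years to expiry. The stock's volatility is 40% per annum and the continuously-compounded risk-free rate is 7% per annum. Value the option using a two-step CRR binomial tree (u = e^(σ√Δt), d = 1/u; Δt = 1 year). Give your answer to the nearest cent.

CRR parameters: u = e^(σ√Δt) = e^(0.4·√1) = 1.4918, d = 1/u = 0.6703
Per-period rate: rΔt = 0.07·1 = 0.07, so R = e^0.07 = 1.0725
Risk-neutral probability p = (e^0.07 − 0.6703)/(1.4918 − 0.6703) = 0.4022/0.8215 = 0.4896
Terminal stock prices: S_uu = 55.64, S_ud = 25, S_dd = 11.23
Terminal payoffs (K − S): max(-24.64, 0) = 0, max(6, 0) = 6, max(19.77, 0) = 19.77
Node u (S = 37.3): V_u = e^(−0.07)·[0.4896·0.0000 + 0.5104·6.0000] = 2.8555
Node d (S = 16.76): V_d = e^(−0.07)·[0.4896·6.0000 + 0.5104·19.7668] = 12.1462
Node 0 (S = 25): V_0 = e^(−0.07)·[0.4896·2.8555 + 0.5104·12.1462] = 7.0841

£7.08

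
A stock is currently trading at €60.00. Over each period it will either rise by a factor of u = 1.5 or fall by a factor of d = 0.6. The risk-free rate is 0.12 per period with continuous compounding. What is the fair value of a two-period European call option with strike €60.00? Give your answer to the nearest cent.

Risk-neutral probability p = (e^0.12 − 0.6)/(1.5 − 0.6) = 0.5275/0.9000 = 0.5861
Terminal stock prices: S_uu = 135, S_ud = 54, S_dd = 21.6
Terminal payoffs (S − K): max(75, 0) = 75, max(-6, 0) = 0, max(-38.4, 0) = 0
Node u (S = 90): V_u = e^(−0.12)·[0.5861·75.0000 + 0.4139·0.0000] = 38.9873
Node d (S = 36): V_d = e^(−0.12)·[0.5861·0.0000 + 0.4139·0.0000] = 0.0000
Node 0 (S = 60): V_0 = e^(−0.12)·[0.5861·38.9873 + 0.4139·0.0000] = 20.2668

€20.27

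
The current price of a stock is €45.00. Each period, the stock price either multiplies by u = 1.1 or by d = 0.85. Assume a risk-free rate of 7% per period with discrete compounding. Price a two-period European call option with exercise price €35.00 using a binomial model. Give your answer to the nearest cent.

€14.46

Risk-neutral probability p = (1 + 0.07 − 0.85)/(1.1 − 0.85) = 0.2200/0.2500 = 0.8800
Terminal stock prices: S_uu = 54.45, S_ud = 42.08, S_dd = 32.51
Terminal payoffs (S − K): max(19.45, 0) = 19.45, max(7.075, 0) = 7.075, max(-2.488, 0) = 0
Node u (S = 49.5): V_u = 1/1.07·[0.8800·19.4500 + 0.1200·7.0750] = 16.7897
Node d (S = 38.25): V_d = 1/1.07·[0.8800·7.0750 + 0.1200·0.0000] = 5.8187
Node 0 (S = 45): V_0 = 1/1.07·[0.8800·16.7897 + 0.1200·5.8187] = 14.4609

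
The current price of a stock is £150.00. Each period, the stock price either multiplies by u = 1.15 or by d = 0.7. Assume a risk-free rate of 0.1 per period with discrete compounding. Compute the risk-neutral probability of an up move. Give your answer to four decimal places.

Risk-neutral probability p = (1 + 0.1 − 0.7)/(1.15 − 0.7) = 0.4000/0.4500 = 0.8889

p = 0.8889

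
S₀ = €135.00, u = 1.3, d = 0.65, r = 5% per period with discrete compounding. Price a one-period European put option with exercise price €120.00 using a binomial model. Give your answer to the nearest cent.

Risk-neutral probability p = (1 + 0.05 − 0.65)/(1.3 − 0.65) = 0.4000/0.6500 = 0.6154
Terminal stock prices: S_u = 175.5, S_d = 87.75
Terminal payoffs (K − S): max(-55.5, 0) = 0, max(32.25, 0) = 32.25
Node 0 (S = 135): V_0 = 1/1.05·[0.6154·0.0000 + 0.3846·32.2500] = 11.8132

€11.81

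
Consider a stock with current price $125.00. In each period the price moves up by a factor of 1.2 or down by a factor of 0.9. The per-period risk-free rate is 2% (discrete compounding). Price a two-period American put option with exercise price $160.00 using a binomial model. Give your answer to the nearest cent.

$35.00

Risk-neutral probability p = (1 + 0.02 − 0.9)/(1.2 − 0.9) = 0.1200/0.3000 = 0.4000
Terminal stock prices: S_uu = 180, S_ud = 135, S_dd = 101.2
Terminal payoffs (K − S): max(-20, 0) = 0, max(25, 0) = 25, max(58.75, 0) = 58.75
Node u (S = 150): continuation = 1/1.02·[0.4000·0.0000 + 0.6000·25.0000] = 14.7059; exercise value = 10.0000 ≤ continuation, so V_u = 14.7059
Node d (S = 112.5): continuation = 1/1.02·[0.4000·25.0000 + 0.6000·58.7500] = 44.3627; exercise value = 47.5000 > continuation, so V_d = 47.5000 (exercise)
Node 0 (S = 125): continuation = 1/1.02·[0.4000·14.7059 + 0.6000·47.5000] = 33.7082; exercise value = 35.0000 > continuation, so V_0 = 35.0000 (exercise)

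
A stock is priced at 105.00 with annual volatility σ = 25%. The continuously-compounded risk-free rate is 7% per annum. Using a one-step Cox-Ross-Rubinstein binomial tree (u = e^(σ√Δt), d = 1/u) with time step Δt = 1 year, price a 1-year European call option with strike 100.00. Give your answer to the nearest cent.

CRR parameters: u = e^(σ√Δt) = e^(0.25·√1) = 1.2840, d = 1/u = 0.7788
Per-period rate: rΔt = 0.07·1 = 0.07, so R = e^0.07 = 1.0725
Risk-neutral probability p = (e^0.07 − 0.7788)/(1.2840 − 0.7788) = 0.2937/0.5052 = 0.5813
Terminal stock prices: S_u = 134.8, S_d = 81.77
Terminal payoffs (S − K): max(34.82, 0) = 34.82, max(-18.23, 0) = 0
Node 0 (S = 105): V_0 = e^(−0.07)·[0.5813·34.8227 + 0.4187·0.0000] = 18.8752

18.88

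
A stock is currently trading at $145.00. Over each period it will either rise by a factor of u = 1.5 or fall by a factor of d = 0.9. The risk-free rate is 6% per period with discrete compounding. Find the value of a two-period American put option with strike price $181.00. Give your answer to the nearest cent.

$36.00

Risk-neutral probability p = (1 + 0.06 − 0.9)/(1.5 − 0.9) = 0.1600/0.6000 = 0.2667
Terminal stock prices: S_uu = 326.2, S_ud = 195.8, S_dd = 117.5
Terminal payoffs (K − S): max(-145.2, 0) = 0, max(-14.75, 0) = 0, max(63.55, 0) = 63.55
Node u (S = 217.5): continuation = 1/1.06·[0.2667·0.0000 + 0.7333·0.0000] = 0.0000; exercise value = 0.0000 ≤ continuation, so V_u = 0.0000
Node d (S = 130.5): continuation = 1/1.06·[0.2667·0.0000 + 0.7333·63.5500] = 43.9654; exercise value = 50.5000 > continuation, so V_d = 50.5000 (exercise)
Node 0 (S = 145): continuation = 1/1.06·[0.2667·0.0000 + 0.7333·50.5000] = 34.9371; exercise value = 36.0000 > continuation, so V_0 = 36.0000 (exercise)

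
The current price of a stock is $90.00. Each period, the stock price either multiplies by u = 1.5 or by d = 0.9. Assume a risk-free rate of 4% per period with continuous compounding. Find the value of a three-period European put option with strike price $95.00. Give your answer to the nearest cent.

Risk-neutral probability p = (e^0.04 − 0.9)/(1.5 − 0.9) = 0.1408/0.6000 = 0.2347
Terminal stock prices: S_uuu = 303.8, S_uud = 182.2, S_udd = 109.4, S_ddd = 65.61
Terminal payoffs (K − S): max(-208.8, 0) = 0, max(-87.25, 0) = 0, max(-14.35, 0) = 0, max(29.39, 0) = 29.39
Node uu (S = 202.5): V_uu = e^(−0.04)·[0.2347·0.0000 + 0.7653·0.0000] = 0.0000
Node ud (S = 121.5): V_ud = e^(−0.04)·[0.2347·0.0000 + 0.7653·0.0000] = 0.0000
Node dd (S = 72.9): V_dd = e^(−0.04)·[0.2347·0.0000 + 0.7653·29.3900] = 21.6107
Node u (S = 135): V_u = e^(−0.04)·[0.2347·0.0000 + 0.7653·0.0000] = 0.0000
Node d (S = 81): V_d = e^(−0.04)·[0.2347·0.0000 + 0.7653·21.6107] = 15.8905
Node 0 (S = 90): V_0 = e^(−0.04)·[0.2347·0.0000 + 0.7653·15.8905] = 11.6844

$11.68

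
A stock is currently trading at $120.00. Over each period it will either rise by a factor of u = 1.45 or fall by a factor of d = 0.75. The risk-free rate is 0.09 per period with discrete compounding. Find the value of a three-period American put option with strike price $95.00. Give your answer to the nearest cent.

$6.12

Risk-neutral probability p = (1 + 0.09 − 0.75)/(1.45 − 0.75) = 0.3400/0.7000 = 0.4857
Terminal stock prices: S_uuu = 365.8, S_uud = 189.2, S_udd = 97.88, S_ddd = 50.62
Terminal payoffs (K − S): max(-270.8, 0) = 0, max(-94.23, 0) = 0, max(-2.875, 0) = 0, max(44.38, 0) = 44.38
Node uu (S = 252.3): continuation = 1/1.09·[0.4857·0.0000 + 0.5143·0.0000] = 0.0000; exercise value = 0.0000 ≤ continuation, so V_uu = 0.0000
Node ud (S = 130.5): continuation = 1/1.09·[0.4857·0.0000 + 0.5143·0.0000] = 0.0000; exercise value = 0.0000 ≤ continuation, so V_ud = 0.0000
Node dd (S = 67.5): continuation = 1/1.09·[0.4857·0.0000 + 0.5143·44.3750] = 20.9371; exercise value = 27.5000 > continuation, so V_dd = 27.5000 (exercise)
Node u (S = 174): continuation = 1/1.09·[0.4857·0.0000 + 0.5143·0.0000] = 0.0000; exercise value = 0.0000 ≤ continuation, so V_u = 0.0000
Node d (S = 90): continuation = 1/1.09·[0.4857·0.0000 + 0.5143·27.5000] = 12.9751; exercise value = 5.0000 ≤ continuation, so V_d = 12.9751
Node 0 (S = 120): continuation = 1/1.09·[0.4857·0.0000 + 0.5143·12.9751] = 6.1219; exercise value = 0.0000 ≤ continuation, so V_0 = 6.1219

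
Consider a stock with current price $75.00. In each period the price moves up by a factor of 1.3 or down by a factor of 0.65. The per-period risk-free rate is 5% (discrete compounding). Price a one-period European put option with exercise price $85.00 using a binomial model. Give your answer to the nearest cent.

$13.28

Risk-neutral probability p = (1 + 0.05 − 0.65)/(1.3 − 0.65) = 0.4000/0.6500 = 0.6154
Terminal stock prices: S_u = 97.5, S_d = 48.75
Terminal payoffs (K − S): max(-12.5, 0) = 0, max(36.25, 0) = 36.25
Node 0 (S = 75): V_0 = 1/1.05·[0.6154·0.0000 + 0.3846·36.2500] = 13.2784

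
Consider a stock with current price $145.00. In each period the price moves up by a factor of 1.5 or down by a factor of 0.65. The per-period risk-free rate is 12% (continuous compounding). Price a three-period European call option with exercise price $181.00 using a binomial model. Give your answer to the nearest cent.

$47.13

Risk-neutral probability p = (e^0.12 − 0.65)/(1.5 − 0.65) = 0.4775/0.8500 = 0.5618
Terminal stock prices: S_uuu = 489.4, S_uud = 212.1, S_udd = 91.89, S_ddd = 39.82
Terminal payoffs (S − K): max(308.4, 0) = 308.4, max(31.06, 0) = 31.06, max(-89.11, 0) = 0, max(-141.2, 0) = 0
Node uu (S = 326.2): V_uu = e^(−0.12)·[0.5618·308.3750 + 0.4382·31.0625] = 165.7174
Node ud (S = 141.4): V_ud = e^(−0.12)·[0.5618·31.0625 + 0.4382·0.0000] = 15.4765
Node dd (S = 61.26): V_dd = e^(−0.12)·[0.5618·0.0000 + 0.4382·0.0000] = 0.0000
Node u (S = 217.5): V_u = e^(−0.12)·[0.5618·165.7174 + 0.4382·15.4765] = 88.5820
Node d (S = 94.25): V_d = e^(−0.12)·[0.5618·15.4765 + 0.4382·0.0000] = 7.7110
Node 0 (S = 145): V_0 = e^(−0.12)·[0.5618·88.5820 + 0.4382·7.7110] = 47.1320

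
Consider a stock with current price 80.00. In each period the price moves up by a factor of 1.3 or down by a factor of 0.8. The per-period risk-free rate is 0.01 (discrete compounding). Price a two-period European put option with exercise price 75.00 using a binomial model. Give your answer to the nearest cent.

Risk-neutral probability p = (1 + 0.01 − 0.8)/(1.3 − 0.8) = 0.2100/0.5000 = 0.4200
Terminal stock prices: S_uu = 135.2, S_ud = 83.2, S_dd = 51.2
Terminal payoffs (K − S): max(-60.2, 0) = 0, max(-8.2, 0) = 0, max(23.8, 0) = 23.8
Node u (S = 104): V_u = 1/1.01·[0.4200·0.0000 + 0.5800·0.0000] = 0.0000
Node d (S = 64): V_d = 1/1.01·[0.4200·0.0000 + 0.5800·23.8000] = 13.6673
Node 0 (S = 80): V_0 = 1/1.01·[0.4200·0.0000 + 0.5800·13.6673] = 7.8486

7.85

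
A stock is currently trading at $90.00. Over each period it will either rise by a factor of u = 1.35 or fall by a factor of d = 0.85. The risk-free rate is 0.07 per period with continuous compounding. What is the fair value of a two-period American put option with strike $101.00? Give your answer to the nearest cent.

Risk-neutral probability p = (e^0.07 − 0.85)/(1.35 − 0.85) = 0.2225/0.5000 = 0.4450
Terminal stock prices: S_uu = 164, S_ud = 103.3, S_dd = 65.02
Terminal payoffs (K − S): max(-63.03, 0) = 0, max(-2.275, 0) = 0, max(35.98, 0) = 35.98
Node u (S = 121.5): continuation = e^(−0.07)·[0.4450·0.0000 + 0.5550·0.0000] = 0.0000; exercise value = 0.0000 ≤ continuation, so V_u = 0.0000
Node d (S = 76.5): continuation = e^(−0.07)·[0.4450·0.0000 + 0.5550·35.9750] = 18.6157; exercise value = 24.5000 > continuation, so V_d = 24.5000 (exercise)
Node 0 (S = 90): continuation = e^(−0.07)·[0.4450·0.0000 + 0.5550·24.5000] = 12.6779; exercise value = 11.0000 ≤ continuation, so V_0 = 12.6779

$12.68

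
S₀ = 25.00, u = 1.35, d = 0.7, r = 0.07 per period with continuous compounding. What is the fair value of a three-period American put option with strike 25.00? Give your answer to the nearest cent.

Risk-neutral probability p = (e^0.07 − 0.7)/(1.35 − 0.7) = 0.3725/0.6500 = 0.5731
Terminal stock prices: S_uuu = 61.51, S_uud = 31.89, S_udd = 16.54, S_ddd = 8.575
Terminal payoffs (K − S): max(-36.51, 0) = 0, max(-6.894, 0) = 0, max(8.463, 0) = 8.463, max(16.43, 0) = 16.43
Node uu (S = 45.56): continuation = e^(−0.07)·[0.5731·0.0000 + 0.4269·0.0000] = 0.0000; exercise value = 0.0000 ≤ continuation, so V_uu = 0.0000
Node ud (S = 23.62): continuation = e^(−0.07)·[0.5731·0.0000 + 0.4269·8.4625] = 3.3685; exercise value = 1.3750 ≤ continuation, so V_ud = 3.3685
Node dd (S = 12.25): continuation = e^(−0.07)·[0.5731·8.4625 + 0.4269·16.4250] = 11.0598; exercise value = 12.7500 > continuation, so V_dd = 12.7500 (exercise)
Node u (S = 33.75): continuation = e^(−0.07)·[0.5731·0.0000 + 0.4269·3.3685] = 1.3408; exercise value = 0.0000 ≤ continuation, so V_u = 1.3408
Node d (S = 17.5): continuation = e^(−0.07)·[0.5731·3.3685 + 0.4269·12.7500] = 6.8751; exercise value = 7.5000 > continuation, so V_d = 7.5000 (exercise)
Node 0 (S = 25): continuation = e^(−0.07)·[0.5731·1.3408 + 0.4269·7.5000] = 3.7018; exercise value = 0.0000 ≤ continuation, so V_0 = 3.7018

3.70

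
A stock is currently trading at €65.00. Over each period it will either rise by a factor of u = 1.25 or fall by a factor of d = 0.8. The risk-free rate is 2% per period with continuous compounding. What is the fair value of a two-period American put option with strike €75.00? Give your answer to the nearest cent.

Risk-neutral probability p = (e^0.02 − 0.8)/(1.25 − 0.8) = 0.2202/0.4500 = 0.4893
Terminal stock prices: S_uu = 101.6, S_ud = 65, S_dd = 41.6
Terminal payoffs (K − S): max(-26.56, 0) = 0, max(10, 0) = 10, max(33.4, 0) = 33.4
Node u (S = 81.25): continuation = e^(−0.02)·[0.4893·0.0000 + 0.5107·10.0000] = 5.0055; exercise value = 0.0000 ≤ continuation, so V_u = 5.0055
Node d (S = 52): continuation = e^(−0.02)·[0.4893·10.0000 + 0.5107·33.4000] = 21.5149; exercise value = 23.0000 > continuation, so V_d = 23.0000 (exercise)
Node 0 (S = 65): continuation = e^(−0.02)·[0.4893·5.0055 + 0.5107·23.0000] = 13.9136; exercise value = 10.0000 ≤ continuation, so V_0 = 13.9136

€13.91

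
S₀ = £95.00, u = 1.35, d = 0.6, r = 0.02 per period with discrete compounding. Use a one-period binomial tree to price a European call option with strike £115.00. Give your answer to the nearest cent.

Risk-neutral probability p = (1 + 0.02 − 0.6)/(1.35 − 0.6) = 0.4200/0.7500 = 0.5600
Terminal stock prices: S_u = 128.2, S_d = 57
Terminal payoffs (S − K): max(13.25, 0) = 13.25, max(-58, 0) = 0
Node 0 (S = 95): V_0 = 1/1.02·[0.5600·13.2500 + 0.4400·0.0000] = 7.2745

£7.27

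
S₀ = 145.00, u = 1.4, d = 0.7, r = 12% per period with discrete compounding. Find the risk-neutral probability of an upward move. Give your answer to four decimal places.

Risk-neutral probability p = (1 + 0.12 − 0.7)/(1.4 − 0.7) = 0.4200/0.7000 = 0.6000

p = 0.6000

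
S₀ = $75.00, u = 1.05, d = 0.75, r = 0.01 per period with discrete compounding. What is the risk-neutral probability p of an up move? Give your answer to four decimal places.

p = 0.8667

Risk-neutral probability p = (1 + 0.01 − 0.75)/(1.05 − 0.75) = 0.2600/0.3000 = 0.8667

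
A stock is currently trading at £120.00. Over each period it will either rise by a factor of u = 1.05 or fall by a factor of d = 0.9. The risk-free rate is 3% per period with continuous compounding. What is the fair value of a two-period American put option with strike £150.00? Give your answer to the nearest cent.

£30.00

Risk-neutral probability p = (e^0.03 − 0.9)/(1.05 − 0.9) = 0.1305/0.1500 = 0.8697
Terminal stock prices: S_uu = 132.3, S_ud = 113.4, S_dd = 97.2
Terminal payoffs (K − S): max(17.7, 0) = 17.7, max(36.6, 0) = 36.6, max(52.8, 0) = 52.8
Node u (S = 126): continuation = e^(−0.03)·[0.8697·17.7000 + 0.1303·36.6000] = 19.5668; exercise value = 24.0000 > continuation, so V_u = 24.0000 (exercise)
Node d (S = 108): continuation = e^(−0.03)·[0.8697·36.6000 + 0.1303·52.8000] = 37.5668; exercise value = 42.0000 > continuation, so V_d = 42.0000 (exercise)
Node 0 (S = 120): continuation = e^(−0.03)·[0.8697·24.0000 + 0.1303·42.0000] = 25.5668; exercise value = 30.0000 > continuation, so V_0 = 30.0000 (exercise)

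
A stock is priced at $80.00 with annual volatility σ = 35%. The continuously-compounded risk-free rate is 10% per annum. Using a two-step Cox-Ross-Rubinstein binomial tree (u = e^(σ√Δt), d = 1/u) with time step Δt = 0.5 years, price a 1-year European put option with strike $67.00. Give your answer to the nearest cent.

CRR parameters: u = e^(σ√Δt) = e^(0.35·√0.5) = 1.2808, d = 1/u = 0.7808
Per-period rate: rΔt = 0.1·0.5 = 0.05, so R = e^0.05 = 1.0513
Risk-neutral probability p = (e^0.05 − 0.7808)/(1.2808 − 0.7808) = 0.2705/0.5000 = 0.5410
Terminal stock prices: S_uu = 131.2, S_ud = 80, S_dd = 48.77
Terminal payoffs (K − S): max(-64.24, 0) = 0, max(-13, 0) = 0, max(18.23, 0) = 18.23
Node u (S = 102.5): V_u = e^(−0.05)·[0.5410·0.0000 + 0.4590·0.0000] = 0.0000
Node d (S = 62.46): V_d = e^(−0.05)·[0.5410·0.0000 + 0.4590·18.2331] = 7.9613
Node 0 (S = 80): V_0 = e^(−0.05)·[0.5410·0.0000 + 0.4590·7.9613] = 3.4762

$3.48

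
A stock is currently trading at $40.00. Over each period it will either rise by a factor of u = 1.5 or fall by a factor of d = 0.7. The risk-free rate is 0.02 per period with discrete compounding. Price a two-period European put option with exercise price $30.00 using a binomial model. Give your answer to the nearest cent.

$3.60

Risk-neutral probability p = (1 + 0.02 − 0.7)/(1.5 − 0.7) = 0.3200/0.8000 = 0.4000
Terminal stock prices: S_uu = 90, S_ud = 42, S_dd = 19.6
Terminal payoffs (K − S): max(-60, 0) = 0, max(-12, 0) = 0, max(10.4, 0) = 10.4
Node u (S = 60): V_u = 1/1.02·[0.4000·0.0000 + 0.6000·0.0000] = 0.0000
Node d (S = 28): V_d = 1/1.02·[0.4000·0.0000 + 0.6000·10.4000] = 6.1176
Node 0 (S = 40): V_0 = 1/1.02·[0.4000·0.0000 + 0.6000·6.1176] = 3.5986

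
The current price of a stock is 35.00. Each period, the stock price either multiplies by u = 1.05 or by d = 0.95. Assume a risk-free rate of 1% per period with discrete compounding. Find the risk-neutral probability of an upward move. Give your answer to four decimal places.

Risk-neutral probability p = (1 + 0.01 − 0.95)/(1.05 − 0.95) = 0.0600/0.1000 = 0.6000

p = 0.6000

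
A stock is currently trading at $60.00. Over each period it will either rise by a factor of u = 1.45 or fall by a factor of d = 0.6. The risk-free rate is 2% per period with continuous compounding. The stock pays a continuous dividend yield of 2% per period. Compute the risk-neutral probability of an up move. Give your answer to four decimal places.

Per-period risk-free factor R = e^0.02 = 1.0202; dividend-adjusted growth = e^(0.02−0.02) = 1.0000.
Risk-neutral probability p = (1.0000 − 0.6)/(1.45 − 0.6) = 0.4000/0.8500 = 0.4706

p = 0.4706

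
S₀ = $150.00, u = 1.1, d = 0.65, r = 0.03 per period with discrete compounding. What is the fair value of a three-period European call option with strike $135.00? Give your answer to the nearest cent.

Risk-neutral probability p = (1 + 0.03 − 0.65)/(1.1 − 0.65) = 0.3800/0.4500 = 0.8444
Terminal stock prices: S_uuu = 199.7, S_uud = 118, S_udd = 69.71, S_ddd = 41.19
Terminal payoffs (S − K): max(64.65, 0) = 64.65, max(-17.02, 0) = 0, max(-65.29, 0) = 0, max(-93.81, 0) = 0
Node uu (S = 181.5): V_uu = 1/1.03·[0.8444·64.6500 + 0.1556·0.0000] = 53.0032
Node ud (S = 107.2): V_ud = 1/1.03·[0.8444·0.0000 + 0.1556·0.0000] = 0.0000
Node dd (S = 63.38): V_dd = 1/1.03·[0.8444·0.0000 + 0.1556·0.0000] = 0.0000
Node u (S = 165): V_u = 1/1.03·[0.8444·53.0032 + 0.1556·0.0000] = 43.4546
Node d (S = 97.5): V_d = 1/1.03·[0.8444·0.0000 + 0.1556·0.0000] = 0.0000
Node 0 (S = 150): V_0 = 1/1.03·[0.8444·43.4546 + 0.1556·0.0000] = 35.6262

$35.63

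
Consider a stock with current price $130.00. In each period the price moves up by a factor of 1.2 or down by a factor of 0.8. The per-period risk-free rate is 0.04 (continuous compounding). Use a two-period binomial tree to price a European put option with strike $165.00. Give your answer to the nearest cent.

$29.74

Risk-neutral probability p = (e^0.04 − 0.8)/(1.2 − 0.8) = 0.2408/0.4000 = 0.6020
Terminal stock prices: S_uu = 187.2, S_ud = 124.8, S_dd = 83.2
Terminal payoffs (K − S): max(-22.2, 0) = 0, max(40.2, 0) = 40.2, max(81.8, 0) = 81.8
Node u (S = 156): V_u = e^(−0.04)·[0.6020·0.0000 + 0.3980·40.2000] = 15.3712
Node d (S = 104): V_d = e^(−0.04)·[0.6020·40.2000 + 0.3980·81.8000] = 54.5303
Node 0 (S = 130): V_0 = e^(−0.04)·[0.6020·15.3712 + 0.3980·54.5303] = 29.7417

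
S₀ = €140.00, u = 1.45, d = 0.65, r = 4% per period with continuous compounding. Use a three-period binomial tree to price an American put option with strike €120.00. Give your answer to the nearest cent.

Risk-neutral probability p = (e^0.04 − 0.65)/(1.45 − 0.65) = 0.3908/0.8000 = 0.4885
Terminal stock prices: S_uuu = 426.8, S_uud = 191.3, S_udd = 85.77, S_ddd = 38.45
Terminal payoffs (K − S): max(-306.8, 0) = 0, max(-71.33, 0) = 0, max(34.23, 0) = 34.23, max(81.55, 0) = 81.55
Node uu (S = 294.4): continuation = e^(−0.04)·[0.4885·0.0000 + 0.5115·0.0000] = 0.0000; exercise value = 0.0000 ≤ continuation, so V_uu = 0.0000
Node ud (S = 132): continuation = e^(−0.04)·[0.4885·0.0000 + 0.5115·34.2325] = 16.8229; exercise value = 0.0000 ≤ continuation, so V_ud = 16.8229
Node dd (S = 59.15): continuation = e^(−0.04)·[0.4885·34.2325 + 0.5115·81.5525] = 56.1447; exercise value = 60.8500 > continuation, so V_dd = 60.8500 (exercise)
Node u (S = 203): continuation = e^(−0.04)·[0.4885·0.0000 + 0.5115·16.8229] = 8.2673; exercise value = 0.0000 ≤ continuation, so V_u = 8.2673
Node d (S = 91): continuation = e^(−0.04)·[0.4885·16.8229 + 0.5115·60.8500] = 37.7995; exercise value = 29.0000 ≤ continuation, so V_d = 37.7995
Node 0 (S = 140): continuation = e^(−0.04)·[0.4885·8.2673 + 0.5115·37.7995] = 22.4562; exercise value = 0.0000 ≤ continuation, so V_0 = 22.4562

€22.46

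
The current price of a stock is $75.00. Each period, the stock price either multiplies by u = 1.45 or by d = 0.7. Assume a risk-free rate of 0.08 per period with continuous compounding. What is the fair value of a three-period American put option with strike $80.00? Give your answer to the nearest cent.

Risk-neutral probability p = (e^0.08 − 0.7)/(1.45 − 0.7) = 0.3833/0.7500 = 0.5110
Terminal stock prices: S_uuu = 228.6, S_uud = 110.4, S_udd = 53.29, S_ddd = 25.72
Terminal payoffs (K − S): max(-148.6, 0) = 0, max(-30.38, 0) = 0, max(26.71, 0) = 26.71, max(54.28, 0) = 54.28
Node uu (S = 157.7): continuation = e^(−0.08)·[0.5110·0.0000 + 0.4890·0.0000] = 0.0000; exercise value = 0.0000 ≤ continuation, so V_uu = 0.0000
Node ud (S = 76.12): continuation = e^(−0.08)·[0.5110·0.0000 + 0.4890·26.7125] = 12.0569; exercise value = 3.8750 ≤ continuation, so V_ud = 12.0569
Node dd (S = 36.75): continuation = e^(−0.08)·[0.5110·26.7125 + 0.4890·54.2750] = 37.0993; exercise value = 43.2500 > continuation, so V_dd = 43.2500 (exercise)
Node u (S = 108.8): continuation = e^(−0.08)·[0.5110·0.0000 + 0.4890·12.0569] = 5.4420; exercise value = 0.0000 ≤ continuation, so V_u = 5.4420
Node d (S = 52.5): continuation = e^(−0.08)·[0.5110·12.0569 + 0.4890·43.2500] = 25.2092; exercise value = 27.5000 > continuation, so V_d = 27.5000 (exercise)
Node 0 (S = 75): continuation = e^(−0.08)·[0.5110·5.4420 + 0.4890·27.5000] = 14.9797; exercise value = 5.0000 ≤ continuation, so V_0 = 14.9797

$14.98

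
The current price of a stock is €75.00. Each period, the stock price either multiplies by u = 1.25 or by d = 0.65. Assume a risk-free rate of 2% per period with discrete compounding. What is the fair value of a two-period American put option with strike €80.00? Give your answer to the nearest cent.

€16.08

Risk-neutral probability p = (1 + 0.02 − 0.65)/(1.25 − 0.65) = 0.3700/0.6000 = 0.6167
Terminal stock prices: S_uu = 117.2, S_ud = 60.94, S_dd = 31.69
Terminal payoffs (K − S): max(-37.19, 0) = 0, max(19.06, 0) = 19.06, max(48.31, 0) = 48.31
Node u (S = 93.75): continuation = 1/1.02·[0.6167·0.0000 + 0.3833·19.0625] = 7.1640; exercise value = 0.0000 ≤ continuation, so V_u = 7.1640
Node d (S = 48.75): continuation = 1/1.02·[0.6167·19.0625 + 0.3833·48.3125] = 29.6814; exercise value = 31.2500 > continuation, so V_d = 31.2500 (exercise)
Node 0 (S = 75): continuation = 1/1.02·[0.6167·7.1640 + 0.3833·31.2500] = 16.0755; exercise value = 5.0000 ≤ continuation, so V_0 = 16.0755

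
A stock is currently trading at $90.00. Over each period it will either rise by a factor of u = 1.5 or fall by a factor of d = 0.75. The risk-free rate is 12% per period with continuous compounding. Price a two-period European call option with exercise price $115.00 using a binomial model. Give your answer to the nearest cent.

Risk-neutral probability p = (e^0.12 − 0.75)/(1.5 − 0.75) = 0.3775/0.7500 = 0.5033
Terminal stock prices: S_uu = 202.5, S_ud = 101.2, S_dd = 50.62
Terminal payoffs (S − K): max(87.5, 0) = 87.5, max(-13.75, 0) = 0, max(-64.38, 0) = 0
Node u (S = 135): V_u = e^(−0.12)·[0.5033·87.5000 + 0.4967·0.0000] = 39.0611
Node d (S = 67.5): V_d = e^(−0.12)·[0.5033·0.0000 + 0.4967·0.0000] = 0.0000
Node 0 (S = 90): V_0 = e^(−0.12)·[0.5033·39.0611 + 0.4967·0.0000] = 17.4374

$17.44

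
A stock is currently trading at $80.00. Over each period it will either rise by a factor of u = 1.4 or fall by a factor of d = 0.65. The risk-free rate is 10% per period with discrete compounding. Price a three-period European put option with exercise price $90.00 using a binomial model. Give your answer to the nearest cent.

$12.51

Risk-neutral probability p = (1 + 0.1 − 0.65)/(1.4 − 0.65) = 0.4500/0.7500 = 0.6000
Terminal stock prices: S_uuu = 219.5, S_uud = 101.9, S_udd = 47.32, S_ddd = 21.97
Terminal payoffs (K − S): max(-129.5, 0) = 0, max(-11.92, 0) = 0, max(42.68, 0) = 42.68, max(68.03, 0) = 68.03
Node uu (S = 156.8): V_uu = 1/1.1·[0.6000·0.0000 + 0.4000·0.0000] = 0.0000
Node ud (S = 72.8): V_ud = 1/1.1·[0.6000·0.0000 + 0.4000·42.6800] = 15.5200
Node dd (S = 33.8): V_dd = 1/1.1·[0.6000·42.6800 + 0.4000·68.0300] = 48.0182
Node u (S = 112): V_u = 1/1.1·[0.6000·0.0000 + 0.4000·15.5200] = 5.6436
Node d (S = 52): V_d = 1/1.1·[0.6000·15.5200 + 0.4000·48.0182] = 25.9266
Node 0 (S = 80): V_0 = 1/1.1·[0.6000·5.6436 + 0.4000·25.9266] = 12.5062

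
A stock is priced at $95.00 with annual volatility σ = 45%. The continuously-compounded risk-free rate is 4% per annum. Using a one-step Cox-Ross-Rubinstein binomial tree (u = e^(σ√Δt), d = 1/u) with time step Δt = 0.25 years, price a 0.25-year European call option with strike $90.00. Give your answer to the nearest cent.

CRR parameters: u = e^(σ√Δt) = e^(0.45·√0.25) = 1.2523, d = 1/u = 0.7985
Per-period rate: rΔt = 0.04·0.25 = 0.01, so R = e^0.01 = 1.0101
Risk-neutral probability p = (e^0.01 − 0.7985)/(1.2523 − 0.7985) = 0.2115/0.4538 = 0.4661
Terminal stock prices: S_u = 119, S_d = 75.86
Terminal payoffs (S − K): max(28.97, 0) = 28.97, max(-14.14, 0) = 0
Node 0 (S = 95): V_0 = e^(−0.01)·[0.4661·28.9707 + 0.5339·0.0000] = 13.3698

$13.37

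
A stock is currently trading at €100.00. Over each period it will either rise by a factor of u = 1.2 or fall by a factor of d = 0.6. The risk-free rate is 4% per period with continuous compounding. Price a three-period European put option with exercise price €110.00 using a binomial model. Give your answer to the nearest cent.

€19.65

Risk-neutral probability p = (e^0.04 − 0.6)/(1.2 − 0.6) = 0.4408/0.6000 = 0.7347
Terminal stock prices: S_uuu = 172.8, S_uud = 86.4, S_udd = 43.2, S_ddd = 21.6
Terminal payoffs (K − S): max(-62.8, 0) = 0, max(23.6, 0) = 23.6, max(66.8, 0) = 66.8, max(88.4, 0) = 88.4
Node uu (S = 144): V_uu = e^(−0.04)·[0.7347·0.0000 + 0.2653·23.6000] = 6.0159
Node ud (S = 72): V_ud = e^(−0.04)·[0.7347·23.6000 + 0.2653·66.8000] = 33.6868
Node dd (S = 36): V_dd = e^(−0.04)·[0.7347·66.8000 + 0.2653·88.4000] = 69.6868
Node u (S = 120): V_u = e^(−0.04)·[0.7347·6.0159 + 0.2653·33.6868] = 12.8337
Node d (S = 60): V_d = e^(−0.04)·[0.7347·33.6868 + 0.2653·69.6868] = 41.5428
Node 0 (S = 100): V_0 = e^(−0.04)·[0.7347·12.8337 + 0.2653·41.5428] = 19.6488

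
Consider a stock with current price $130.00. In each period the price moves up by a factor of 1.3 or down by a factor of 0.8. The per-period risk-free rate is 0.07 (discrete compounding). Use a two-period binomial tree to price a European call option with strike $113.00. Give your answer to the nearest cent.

Risk-neutral probability p = (1 + 0.07 − 0.8)/(1.3 − 0.8) = 0.2700/0.5000 = 0.5400
Terminal stock prices: S_uu = 219.7, S_ud = 135.2, S_dd = 83.2
Terminal payoffs (S − K): max(106.7, 0) = 106.7, max(22.2, 0) = 22.2, max(-29.8, 0) = 0
Node u (S = 169): V_u = 1/1.07·[0.5400·106.7000 + 0.4600·22.2000] = 63.3925
Node d (S = 104): V_d = 1/1.07·[0.5400·22.2000 + 0.4600·0.0000] = 11.2037
Node 0 (S = 130): V_0 = 1/1.07·[0.5400·63.3925 + 0.4600·11.2037] = 36.8090

$36.81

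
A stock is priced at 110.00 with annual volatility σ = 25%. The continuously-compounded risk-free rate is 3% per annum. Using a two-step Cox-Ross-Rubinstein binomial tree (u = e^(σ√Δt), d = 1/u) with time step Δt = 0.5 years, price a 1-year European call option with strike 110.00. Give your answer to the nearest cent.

CRR parameters: u = e^(σ√Δt) = e^(0.25·√0.5) = 1.1934, d = 1/u = 0.8380
Per-period rate: rΔt = 0.03·0.5 = 0.015, so R = e^0.015 = 1.0151
Risk-neutral probability p = (e^0.015 − 0.8380)/(1.1934 − 0.8380) = 0.1771/0.3554 = 0.4984
Terminal stock prices: S_uu = 156.7, S_ud = 110, S_dd = 77.24
Terminal payoffs (S − K): max(46.65, 0) = 46.65, max(0, 0) = 0, max(-32.76, 0) = 0
Node u (S = 131.3): V_u = e^(−0.015)·[0.4984·46.6531 + 0.5016·0.0000] = 22.9078
Node d (S = 92.18): V_d = e^(−0.015)·[0.4984·0.0000 + 0.5016·0.0000] = 0.0000
Node 0 (S = 110): V_0 = e^(−0.015)·[0.4984·22.9078 + 0.5016·0.0000] = 11.2483

11.25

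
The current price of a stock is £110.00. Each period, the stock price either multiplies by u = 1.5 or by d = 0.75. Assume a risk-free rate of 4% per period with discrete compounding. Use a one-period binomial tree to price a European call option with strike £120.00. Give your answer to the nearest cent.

Risk-neutral probability p = (1 + 0.04 − 0.75)/(1.5 − 0.75) = 0.2900/0.7500 = 0.3867
Terminal stock prices: S_u = 165, S_d = 82.5
Terminal payoffs (S − K): max(45, 0) = 45, max(-37.5, 0) = 0
Node 0 (S = 110): V_0 = 1/1.04·[0.3867·45.0000 + 0.6133·0.0000] = 16.7308

£16.73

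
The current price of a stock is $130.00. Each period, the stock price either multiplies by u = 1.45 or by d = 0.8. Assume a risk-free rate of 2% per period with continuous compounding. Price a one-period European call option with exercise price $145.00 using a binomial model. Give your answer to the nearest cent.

$14.44

Risk-neutral probability p = (e^0.02 − 0.8)/(1.45 − 0.8) = 0.2202/0.6500 = 0.3388
Terminal stock prices: S_u = 188.5, S_d = 104
Terminal payoffs (S − K): max(43.5, 0) = 43.5, max(-41, 0) = 0
Node 0 (S = 130): V_0 = e^(−0.02)·[0.3388·43.5000 + 0.6612·0.0000] = 14.4447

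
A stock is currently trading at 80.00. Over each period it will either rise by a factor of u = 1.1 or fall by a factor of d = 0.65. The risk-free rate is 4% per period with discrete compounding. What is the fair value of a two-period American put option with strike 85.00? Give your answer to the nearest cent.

Risk-neutral probability p = (1 + 0.04 − 0.65)/(1.1 − 0.65) = 0.3900/0.4500 = 0.8667
Terminal stock prices: S_uu = 96.8, S_ud = 57.2, S_dd = 33.8
Terminal payoffs (K − S): max(-11.8, 0) = 0, max(27.8, 0) = 27.8, max(51.2, 0) = 51.2
Node u (S = 88): continuation = 1/1.04·[0.8667·0.0000 + 0.1333·27.8000] = 3.5641; exercise value = 0.0000 ≤ continuation, so V_u = 3.5641
Node d (S = 52): continuation = 1/1.04·[0.8667·27.8000 + 0.1333·51.2000] = 29.7308; exercise value = 33.0000 > continuation, so V_d = 33.0000 (exercise)
Node 0 (S = 80): continuation = 1/1.04·[0.8667·3.5641 + 0.1333·33.0000] = 7.2009; exercise value = 5.0000 ≤ continuation, so V_0 = 7.2009

7.20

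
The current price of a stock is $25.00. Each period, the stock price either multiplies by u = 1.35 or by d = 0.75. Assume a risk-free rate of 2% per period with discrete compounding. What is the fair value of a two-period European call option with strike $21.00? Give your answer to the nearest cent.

Risk-neutral probability p = (1 + 0.02 − 0.75)/(1.35 − 0.75) = 0.2700/0.6000 = 0.4500
Terminal stock prices: S_uu = 45.56, S_ud = 25.31, S_dd = 14.06
Terminal payoffs (S − K): max(24.56, 0) = 24.56, max(4.312, 0) = 4.312, max(-6.938, 0) = 0
Node u (S = 33.75): V_u = 1/1.02·[0.4500·24.5625 + 0.5500·4.3125] = 13.1618
Node d (S = 18.75): V_d = 1/1.02·[0.4500·4.3125 + 0.5500·0.0000] = 1.9026
Node 0 (S = 25): V_0 = 1/1.02·[0.4500·13.1618 + 0.5500·1.9026] = 6.8326

$6.83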